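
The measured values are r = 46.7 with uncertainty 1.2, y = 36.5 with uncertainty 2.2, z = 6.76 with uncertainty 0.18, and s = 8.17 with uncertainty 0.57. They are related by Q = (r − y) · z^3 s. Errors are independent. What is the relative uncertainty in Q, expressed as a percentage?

26.8%

Let u = r − y = 10.2. δu = √(δr² + δy²) = √(1.44 + 4.84) = 2.51, so δu/u = 0.246.
Q is then a monomial in u, z, s:
δQ/Q = √((δu/u)² + (3·δz/z)² + (1·δs/s)²) = √(0.0604 + 0.00638 + 0.00487) = 0.268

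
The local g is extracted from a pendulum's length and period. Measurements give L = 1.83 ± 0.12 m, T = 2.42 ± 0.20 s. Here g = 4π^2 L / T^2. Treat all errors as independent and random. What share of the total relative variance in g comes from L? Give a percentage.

13.6%

(δg/g)² = (1·δL/L)² + (-2·δT/T)²
  L term: (1×0.0656)² = 0.00430
  T term: (-2×0.0826)² = 0.0273
Total = 0.0316. Share from L = 0.00430/0.0316 = 0.136.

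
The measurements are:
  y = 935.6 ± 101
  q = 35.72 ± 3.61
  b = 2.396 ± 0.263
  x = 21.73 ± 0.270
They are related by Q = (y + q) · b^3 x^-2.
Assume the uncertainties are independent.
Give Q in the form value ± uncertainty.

28.29 ± 9.80

Let u = y + q = 971.3. δu = √(δy² + δq²) = √(10200 + 13.0) = 101, so δu/u = 0.104.
Q is then a monomial in u, b, x:
δQ/Q = √((δu/u)² + (3·δb/b)² + (-2·δx/x)²) = √(0.0108 + 0.108 + 0.000618) = 0.346
Q = 28.29, so δQ = 0.346 × 28.29 = 9.80.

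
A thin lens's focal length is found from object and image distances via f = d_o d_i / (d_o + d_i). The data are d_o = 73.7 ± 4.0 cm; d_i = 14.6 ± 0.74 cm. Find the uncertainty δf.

∂f/∂d_o = (d_i/(d_o+d_i))² = 0.0273;  ∂f/∂d_i = (d_o/(d_o+d_i))² = 0.697
δf = √((∂f/∂d_o · δd_o)² + (∂f/∂d_i · δd_i)²) = √(0.0120 + 0.266) = 0.527 cm

0.527 cm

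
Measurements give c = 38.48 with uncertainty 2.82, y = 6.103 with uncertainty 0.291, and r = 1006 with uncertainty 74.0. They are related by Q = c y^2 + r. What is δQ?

Let p = c·y^2 = 1433. δp/p = √((1·δc/c)² + (2·δy/y)²) = √(0.00537 + 0.00909) = 0.120, so δp = 172.
Q = p + r: δQ = √(δp² + δr²) = √(29700 + 5480) = 188

188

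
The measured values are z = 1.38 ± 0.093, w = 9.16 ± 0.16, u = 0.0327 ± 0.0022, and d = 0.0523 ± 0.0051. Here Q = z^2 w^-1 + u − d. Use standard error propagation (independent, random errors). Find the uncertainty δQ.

Let p = z^2·w^-1 = 0.208. δp/p = √((2·δz/z)² + (-1·δw/w)²) = √(0.0182 + 0.000305) = 0.136, so δp = 0.0283.
Q = p + u − d: δQ = √(δp² + δu² + δd²) = √(0.000798 + 4.84e-06 + 2.6e-05) = 0.0288

0.0288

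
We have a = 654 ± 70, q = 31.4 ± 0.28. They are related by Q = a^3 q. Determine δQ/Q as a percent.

32.1%

Products/powers → add relative errors in quadrature, weighted by exponent:
  (3·δa/a)² = (3×0.107)² = 0.103;  (1·δq/q)² = (1×0.00892)² = 7.95e-05
δQ/Q = √(0.103) = 0.321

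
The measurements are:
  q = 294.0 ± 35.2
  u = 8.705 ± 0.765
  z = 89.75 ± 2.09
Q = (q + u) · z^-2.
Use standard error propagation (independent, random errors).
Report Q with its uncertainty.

Let w = q + u = 302.7. δw = √(δq² + δu²) = √(1240 + 0.585) = 35.2, so δw/w = 0.116.
Q is then a monomial in w, z:
δQ/Q = √((δw/w)² + (-2·δz/z)²) = √(0.0135 + 0.00217) = 0.125
Q = 0.03758, so δQ = 0.125 × 0.03758 = 0.00471.

0.03758 ± 0.00471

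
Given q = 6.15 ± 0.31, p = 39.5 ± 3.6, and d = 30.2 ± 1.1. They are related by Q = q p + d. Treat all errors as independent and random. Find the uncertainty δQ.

25.3

Let w = q·p = 243. δw/w = √((1·δq/q)² + (1·δp/p)²) = √(0.00254 + 0.00831) = 0.104, so δw = 25.3.
Q = w + d: δQ = √(δw² + δd²) = √(640 + 1.21) = 25.3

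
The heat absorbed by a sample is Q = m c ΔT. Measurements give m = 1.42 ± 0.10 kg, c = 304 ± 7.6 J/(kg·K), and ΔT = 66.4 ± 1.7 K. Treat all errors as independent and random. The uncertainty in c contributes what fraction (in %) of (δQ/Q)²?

10.0%

(δQ/Q)² = (1·δm/m)² + (1·δc/c)² + (1·δΔT/ΔT)²
  m term: (1×0.0704)² = 0.00496
  c term: (1×0.0250)² = 0.000625
  ΔT term: (1×0.0256)² = 0.000655
Total = 0.00624. Share from c = 0.000625/0.00624 = 0.100.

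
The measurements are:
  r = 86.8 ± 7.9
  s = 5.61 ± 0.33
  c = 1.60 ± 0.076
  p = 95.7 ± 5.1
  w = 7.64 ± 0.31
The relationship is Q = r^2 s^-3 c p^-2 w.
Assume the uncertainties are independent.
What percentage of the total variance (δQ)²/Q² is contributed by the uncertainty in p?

14.3%

(δQ/Q)² = (2·δr/r)² + (-3·δs/s)² + (1·δc/c)² + (-2·δp/p)² + (1·δw/w)²
  r term: (2×0.0910)² = 0.0331
  s term: (-3×0.0588)² = 0.0311
  c term: (1×0.0475)² = 0.00226
  p term: (-2×0.0533)² = 0.0114
  w term: (1×0.0406)² = 0.00165
Total = 0.0795. Share from p = 0.0114/0.0795 = 0.143.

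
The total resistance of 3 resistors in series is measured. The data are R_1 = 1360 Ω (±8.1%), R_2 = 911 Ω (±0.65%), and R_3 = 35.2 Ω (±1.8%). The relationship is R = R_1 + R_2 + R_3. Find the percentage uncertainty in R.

4.78%

Sums and differences: (δR)² = Σ (cᵢ δxᵢ)².
  (δR_1)² = 12100;  (δR_2)² = 35.1;  (δR_3)² = 0.401
δR = √(12200) = 110 Ω
R = 2310 Ω, so δR/R = 110/2310 = 0.0478.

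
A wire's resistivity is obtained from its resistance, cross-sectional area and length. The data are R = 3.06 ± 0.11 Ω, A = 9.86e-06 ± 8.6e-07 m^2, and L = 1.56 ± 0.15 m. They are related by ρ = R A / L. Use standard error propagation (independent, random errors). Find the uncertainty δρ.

2.61e-06 Ω·m

ρ is a product of powers, so relative uncertainties combine in quadrature:
  (1·δR/R)² = (1×0.0359)² = 0.00129;  (1·δA/A)² = (1×0.0872)² = 0.00761;  (-1·δL/L)² = (-1×0.0962)² = 0.00925
δρ/ρ = √(0.0181) = 0.135
ρ = 1.93e-05 Ω·m, so δρ = 0.135 × 1.93e-05 = 2.61e-06 Ω·m.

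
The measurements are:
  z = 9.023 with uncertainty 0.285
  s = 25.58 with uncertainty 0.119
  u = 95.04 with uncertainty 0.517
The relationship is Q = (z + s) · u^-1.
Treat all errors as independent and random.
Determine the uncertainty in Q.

Let w = z + s = 34.60. δw = √(δz² + δs²) = √(0.0812 + 0.0142) = 0.309, so δw/w = 0.00893.
Q is then a monomial in w, u:
δQ/Q = √((δw/w)² + (-1·δu/u)²) = √(7.97e-05 + 2.96e-05) = 0.0105
Q = 0.3641, so δQ = 0.0105 × 0.3641 = 0.00381.

0.00381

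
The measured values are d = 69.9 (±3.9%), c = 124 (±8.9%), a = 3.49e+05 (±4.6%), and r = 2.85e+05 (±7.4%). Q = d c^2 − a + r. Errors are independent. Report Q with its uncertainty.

(1.01 ± 0.198) × 10^6

Let p = d·c^2 = 1.07e+06. δp/p = √((1·δd/d)² + (2·δc/c)²) = √(0.00152 + 0.0317) = 0.182, so δp = 1.96e+05.
Q = p − a + r: δQ = √(δp² + δa² + δr²) = √(3.84e+10 + 2.58e+08 + 4.45e+08) = 1.98e+05
Q = 1.01e+06.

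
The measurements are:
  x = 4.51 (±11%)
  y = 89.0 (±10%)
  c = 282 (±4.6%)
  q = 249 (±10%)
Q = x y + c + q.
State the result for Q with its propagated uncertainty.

932 ± 65.9

Let p = x·y = 401. δp/p = √((1·δx/x)² + (1·δy/y)²) = √(0.0121 + 0.0100) = 0.149, so δp = 59.7.
Q = p + c + q: δQ = √(δp² + δc² + δq²) = √(3560 + 168 + 620) = 65.9
Q = 932.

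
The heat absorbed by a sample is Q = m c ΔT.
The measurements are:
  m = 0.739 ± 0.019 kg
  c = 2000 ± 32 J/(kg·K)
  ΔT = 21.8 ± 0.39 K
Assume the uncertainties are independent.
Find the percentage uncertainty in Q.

3.52%

Since Q is a product/quotient, work with relative uncertainties:
  (1·δm/m)² = (1×0.0257)² = 0.000661;  (1·δc/c)² = (1×0.0160)² = 0.000256;  (1·δΔT/ΔT)² = (1×0.0179)² = 0.000320
δQ/Q = √(0.00124) = 0.0352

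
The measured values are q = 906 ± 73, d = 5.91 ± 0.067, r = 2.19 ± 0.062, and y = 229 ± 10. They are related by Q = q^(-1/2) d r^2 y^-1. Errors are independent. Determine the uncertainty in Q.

0.000341

Q is a product of powers, so relative uncertainties combine in quadrature:
  (−½·δq/q)² = (-0.5×0.0806)² = 0.00162;  (1·δd/d)² = (1×0.0113)² = 0.000129;  (2·δr/r)² = (2×0.0283)² = 0.00321;  (-1·δy/y)² = (-1×0.0437)² = 0.00191
δQ/Q = √(0.00686) = 0.0829
Q = 0.00411, so δQ = 0.0829 × 0.00411 = 0.000341.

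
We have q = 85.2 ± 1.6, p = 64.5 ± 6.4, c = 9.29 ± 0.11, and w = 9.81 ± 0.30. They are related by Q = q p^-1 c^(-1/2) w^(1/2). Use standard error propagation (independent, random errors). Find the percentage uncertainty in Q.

For a monomial Q ∝ q, p^-1, c^(-1/2), w^(1/2), fractional errors add in quadrature:
  (1·δq/q)² = (1×0.0188)² = 0.000353;  (-1·δp/p)² = (-1×0.0992)² = 0.00985;  (−½·δc/c)² = (-0.5×0.0118)² = 3.51e-05;  (½·δw/w)² = (0.5×0.0306)² = 0.000234
δQ/Q = √(0.0105) = 0.102

10.2%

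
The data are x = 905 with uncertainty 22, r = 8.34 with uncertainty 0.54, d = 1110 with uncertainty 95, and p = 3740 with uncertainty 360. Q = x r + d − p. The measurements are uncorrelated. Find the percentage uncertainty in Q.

Let w = x·r = 7550. δw/w = √((1·δx/x)² + (1·δr/r)²) = √(0.000591 + 0.00419) = 0.0692, so δw = 522.
Q = w + d − p: δQ = √(δw² + δd² + δp²) = √(2.72e+05 + 9020 + 1.3e+05) = 641
Q = 4920, so δQ/Q = 641/4920 = 0.130.

13.0%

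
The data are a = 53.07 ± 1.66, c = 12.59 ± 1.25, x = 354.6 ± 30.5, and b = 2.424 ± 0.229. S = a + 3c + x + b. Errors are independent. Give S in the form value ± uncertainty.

Each term contributes (cᵢ δxᵢ)² to (δS)²:
  (δa)² = 2.76;  (3·δc)² = 14.1;  (δx)² = 930;  (δb)² = 0.0524
δS = √(947) = 30.8
S = 447.9.

447.9 ± 30.8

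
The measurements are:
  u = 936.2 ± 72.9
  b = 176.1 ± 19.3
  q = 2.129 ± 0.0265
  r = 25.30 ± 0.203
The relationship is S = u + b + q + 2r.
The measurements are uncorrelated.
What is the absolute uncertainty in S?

For a sum/difference, combine absolute errors in quadrature:
  (δu)² = 5310;  (δb)² = 372;  (δq)² = 0.000702;  (2·δr)² = 0.165
δS = √(5690) = 75.4

75.4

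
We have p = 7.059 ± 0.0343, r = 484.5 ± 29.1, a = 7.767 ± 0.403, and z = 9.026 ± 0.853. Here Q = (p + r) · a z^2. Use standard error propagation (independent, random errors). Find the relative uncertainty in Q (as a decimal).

Let u = p + r = 491.6. δu = √(δp² + δr²) = √(0.00118 + 847) = 29.1, so δu/u = 0.0592.
Q is then a monomial in u, a, z:
δQ/Q = √((δu/u)² + (1·δa/a)² + (2·δz/z)²) = √(0.00350 + 0.00269 + 0.0357) = 0.205

0.205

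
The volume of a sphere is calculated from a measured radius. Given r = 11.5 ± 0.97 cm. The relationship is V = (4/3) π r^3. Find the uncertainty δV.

V ∝ r^3, so δV/V = |3| · δr/r = 3 × 0.0843 = 0.253.
V = 6370 cm^3, so δV = 0.253 × 6370 = 1610 cm^3.

1610 cm^3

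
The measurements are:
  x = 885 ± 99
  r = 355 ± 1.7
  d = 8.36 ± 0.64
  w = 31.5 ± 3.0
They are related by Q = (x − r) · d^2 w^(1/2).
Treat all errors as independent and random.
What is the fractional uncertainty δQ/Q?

0.246

Let u = x − r = 530. δu = √(δx² + δr²) = √(9800 + 2.89) = 99.0, so δu/u = 0.187.
Q is then a monomial in u, d, w:
δQ/Q = √((δu/u)² + (2·δd/d)² + (½·δw/w)²) = √(0.0349 + 0.0234 + 0.00227) = 0.246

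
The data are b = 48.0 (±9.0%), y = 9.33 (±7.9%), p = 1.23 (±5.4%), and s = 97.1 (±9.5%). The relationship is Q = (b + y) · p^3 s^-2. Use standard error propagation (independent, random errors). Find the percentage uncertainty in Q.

Let u = b + y = 57.3. δu = √(δb² + δy²) = √(18.7 + 0.543) = 4.38, so δu/u = 0.0764.
Q is then a monomial in u, p, s:
δQ/Q = √((δu/u)² + (3·δp/p)² + (-2·δs/s)²) = √(0.00584 + 0.0262 + 0.0361) = 0.261

26.1%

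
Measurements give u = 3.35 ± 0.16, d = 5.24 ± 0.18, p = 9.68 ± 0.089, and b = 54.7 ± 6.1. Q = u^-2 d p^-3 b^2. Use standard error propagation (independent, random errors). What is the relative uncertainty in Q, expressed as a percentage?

24.7%

Q is a product of powers, so relative uncertainties combine in quadrature:
  (-2·δu/u)² = (-2×0.0478)² = 0.00912;  (1·δd/d)² = (1×0.0344)² = 0.00118;  (-3·δp/p)² = (-3×0.00919)² = 0.000761;  (2·δb/b)² = (2×0.112)² = 0.0497
δQ/Q = √(0.0608) = 0.247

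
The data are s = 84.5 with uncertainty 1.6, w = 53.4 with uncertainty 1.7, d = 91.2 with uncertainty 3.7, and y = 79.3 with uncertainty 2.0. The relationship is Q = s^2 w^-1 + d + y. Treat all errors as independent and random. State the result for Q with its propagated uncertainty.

304 ± 7.84

Let p = s^2·w^-1 = 134. δp/p = √((2·δs/s)² + (-1·δw/w)²) = √(0.00143 + 0.00101) = 0.0495, so δp = 6.62.
Q = p + d + y: δQ = √(δp² + δd² + δy²) = √(43.8 + 13.7 + 4.00) = 7.84
Q = 304.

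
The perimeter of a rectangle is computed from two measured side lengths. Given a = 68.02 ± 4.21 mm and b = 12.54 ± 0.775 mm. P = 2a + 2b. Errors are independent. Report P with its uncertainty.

161.1 ± 8.56 mm

P is a linear combination, so absolute uncertainties add in quadrature:
  (2·δa)² = 70.9;  (2·δb)² = 2.40
δP = √(73.3) = 8.56 mm
P = 161.1 mm.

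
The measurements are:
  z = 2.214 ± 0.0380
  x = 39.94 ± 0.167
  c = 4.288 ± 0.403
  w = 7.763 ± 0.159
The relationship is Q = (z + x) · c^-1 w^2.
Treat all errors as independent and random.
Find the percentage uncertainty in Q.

Let u = z + x = 42.15. δu = √(δz² + δx²) = √(0.00144 + 0.0279) = 0.171, so δu/u = 0.00406.
Q is then a monomial in u, c, w:
δQ/Q = √((δu/u)² + (-1·δc/c)² + (2·δw/w)²) = √(1.65e-05 + 0.00883 + 0.00168) = 0.103

10.3%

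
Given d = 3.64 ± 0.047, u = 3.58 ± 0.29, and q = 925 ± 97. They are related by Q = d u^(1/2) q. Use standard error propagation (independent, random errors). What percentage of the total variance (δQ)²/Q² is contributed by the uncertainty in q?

85.9%

(δQ/Q)² = (1·δd/d)² + (½·δu/u)² + (1·δq/q)²
  d term: (1×0.0129)² = 0.000167
  u term: (0.5×0.0810)² = 0.00164
  q term: (1×0.105)² = 0.0110
Total = 0.0128. Share from q = 0.0110/0.0128 = 0.859.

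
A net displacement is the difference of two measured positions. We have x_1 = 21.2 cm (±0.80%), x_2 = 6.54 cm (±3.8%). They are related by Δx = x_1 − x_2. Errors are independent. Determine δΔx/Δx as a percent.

2.05%

Each term contributes (cᵢ δxᵢ)² to (δΔx)²:
  (δx_1)² = 0.0288;  (δx_2)² = 0.0618
δΔx = √(0.0905) = 0.301 cm
Δx = 14.7 cm, so δΔx/Δx = 0.301/14.7 = 0.0205.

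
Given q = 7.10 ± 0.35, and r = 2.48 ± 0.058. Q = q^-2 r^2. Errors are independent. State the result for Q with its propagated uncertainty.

Since Q is a product/quotient, work with relative uncertainties:
  (-2·δq/q)² = (-2×0.0493)² = 0.00972;  (2·δr/r)² = (2×0.0234)² = 0.00219
δQ/Q = √(0.0119) = 0.109
Q = 0.122, so δQ = 0.109 × 0.122 = 0.0133.

0.122 ± 0.0133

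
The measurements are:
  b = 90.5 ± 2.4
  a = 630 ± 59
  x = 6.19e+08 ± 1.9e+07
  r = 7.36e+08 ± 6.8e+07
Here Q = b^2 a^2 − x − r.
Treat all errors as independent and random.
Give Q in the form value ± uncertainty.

Let p = b^2·a^2 = 3.25e+09. δp/p = √((2·δb/b)² + (2·δa/a)²) = √(0.00281 + 0.0351) = 0.195, so δp = 6.33e+08.
Q = p − x − r: δQ = √(δp² + δx² + δr²) = √(4e+17 + 3.61e+14 + 4.62e+15) = 6.37e+08
Q = 1.9e+09.

(1.90 ± 0.637) × 10^9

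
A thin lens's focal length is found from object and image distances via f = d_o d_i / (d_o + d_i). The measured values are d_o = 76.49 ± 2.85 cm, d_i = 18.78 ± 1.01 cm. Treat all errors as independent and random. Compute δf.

0.660 cm

∂f/∂d_o = (d_i/(d_o+d_i))² = 0.0389;  ∂f/∂d_i = (d_o/(d_o+d_i))² = 0.645
δf = √((∂f/∂d_o · δd_o)² + (∂f/∂d_i · δd_i)²) = √(0.0123 + 0.424) = 0.660 cm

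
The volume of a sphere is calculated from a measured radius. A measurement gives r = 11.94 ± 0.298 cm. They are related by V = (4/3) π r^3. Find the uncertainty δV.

V ∝ r^3, so δV/V = |3| · δr/r = 3 × 0.0250 = 0.0749.
V = 7130 cm^3, so δV = 0.0749 × 7130 = 534 cm^3.

534 cm^3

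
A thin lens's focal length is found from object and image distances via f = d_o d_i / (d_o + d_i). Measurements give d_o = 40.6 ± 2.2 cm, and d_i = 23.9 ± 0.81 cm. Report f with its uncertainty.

∂f/∂d_o = (d_i/(d_o+d_i))² = 0.137;  ∂f/∂d_i = (d_o/(d_o+d_i))² = 0.396
δf = √((∂f/∂d_o · δd_o)² + (∂f/∂d_i · δd_i)²) = √(0.0912 + 0.103) = 0.441 cm
f = 15.0 cm.

15.0 ± 0.441 cm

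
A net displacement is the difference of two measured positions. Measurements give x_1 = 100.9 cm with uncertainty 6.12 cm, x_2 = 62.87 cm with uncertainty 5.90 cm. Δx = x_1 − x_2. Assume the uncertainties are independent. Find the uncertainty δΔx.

Absolute uncertainties add in quadrature for a linear combination:
  (δx_1)² = 37.5;  (δx_2)² = 34.8
δΔx = √(72.3) = 8.50 cm

8.50 cm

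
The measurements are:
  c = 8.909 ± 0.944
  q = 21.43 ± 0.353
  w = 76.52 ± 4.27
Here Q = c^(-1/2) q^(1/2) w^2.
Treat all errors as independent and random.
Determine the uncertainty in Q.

1120

Q is a product of powers, so relative uncertainties combine in quadrature:
  (−½·δc/c)² = (-0.5×0.106)² = 0.00281;  (½·δq/q)² = (0.5×0.0165)² = 6.78e-05;  (2·δw/w)² = (2×0.0558)² = 0.0125
δQ/Q = √(0.0153) = 0.124
Q = 9081, so δQ = 0.124 × 9081 = 1120.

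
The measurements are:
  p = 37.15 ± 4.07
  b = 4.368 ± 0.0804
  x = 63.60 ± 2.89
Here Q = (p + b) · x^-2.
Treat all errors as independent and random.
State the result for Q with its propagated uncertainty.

0.01026 ± 0.00137

Let u = p + b = 41.52. δu = √(δp² + δb²) = √(16.6 + 0.00646) = 4.07, so δu/u = 0.0980.
Q is then a monomial in u, x:
δQ/Q = √((δu/u)² + (-2·δx/x)²) = √(0.00961 + 0.00826) = 0.134
Q = 0.01026, so δQ = 0.134 × 0.01026 = 0.00137.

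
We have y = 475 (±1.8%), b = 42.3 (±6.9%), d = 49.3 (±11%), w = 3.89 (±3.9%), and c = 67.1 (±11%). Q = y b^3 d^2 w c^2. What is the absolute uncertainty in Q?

5.76e+14

Relative error in a monomial: (δQ/Q)² = Σ (nᵢ · δxᵢ/xᵢ)².
  (1·δy/y)² = (1×0.0180)² = 0.000324;  (3·δb/b)² = (3×0.0690)² = 0.0428;  (2·δd/d)² = (2×0.110)² = 0.0484;  (1·δw/w)² = (1×0.0390)² = 0.00152;  (2·δc/c)² = (2×0.110)² = 0.0484
δQ/Q = √(0.141) = 0.376
Q = 1.53e+15, so δQ = 0.376 × 1.53e+15 = 5.76e+14.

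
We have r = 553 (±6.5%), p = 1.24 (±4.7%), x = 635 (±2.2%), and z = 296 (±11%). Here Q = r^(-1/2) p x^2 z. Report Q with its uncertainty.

(6.29 ± 0.828) × 10^6

For a monomial Q ∝ r^(-1/2), p, x^2, z, fractional errors add in quadrature:
  (−½·δr/r)² = (-0.5×0.0650)² = 0.00106;  (1·δp/p)² = (1×0.0470)² = 0.00221;  (2·δx/x)² = (2×0.0220)² = 0.00194;  (1·δz/z)² = (1×0.110)² = 0.0121
δQ/Q = √(0.0173) = 0.132
Q = 6.29e+06, so δQ = 0.132 × 6.29e+06 = 8.28e+05.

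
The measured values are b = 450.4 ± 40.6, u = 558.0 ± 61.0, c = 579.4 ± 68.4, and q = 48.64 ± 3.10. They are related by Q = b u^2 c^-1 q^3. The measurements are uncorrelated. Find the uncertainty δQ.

9.09e+09

Each factor contributes (exponent × relative error)² to (δQ/Q)²:
  (1·δb/b)² = (1×0.0901)² = 0.00813;  (2·δu/u)² = (2×0.109)² = 0.0478;  (-1·δc/c)² = (-1×0.118)² = 0.0139;  (3·δq/q)² = (3×0.0637)² = 0.0366
δQ/Q = √(0.106) = 0.326
Q = 2.785e+10, so δQ = 0.326 × 2.785e+10 = 9.09e+09.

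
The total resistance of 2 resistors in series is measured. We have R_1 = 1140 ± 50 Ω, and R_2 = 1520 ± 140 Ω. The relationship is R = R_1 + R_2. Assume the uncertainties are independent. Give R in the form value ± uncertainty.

Absolute uncertainties add in quadrature for a linear combination:
  (δR_1)² = 2500;  (δR_2)² = 19600
δR = √(22100) = 149 Ω
R = 2660 Ω.

2660 ± 149 Ω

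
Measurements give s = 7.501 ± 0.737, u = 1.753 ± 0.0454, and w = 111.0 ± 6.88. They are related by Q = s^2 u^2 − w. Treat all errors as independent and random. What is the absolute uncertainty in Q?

Let p = s^2·u^2 = 172.9. δp/p = √((2·δs/s)² + (2·δu/u)²) = √(0.0386 + 0.00268) = 0.203, so δp = 35.1.
Q = p − w: δQ = √(δp² + δw²) = √(1230 + 47.3) = 35.8

35.8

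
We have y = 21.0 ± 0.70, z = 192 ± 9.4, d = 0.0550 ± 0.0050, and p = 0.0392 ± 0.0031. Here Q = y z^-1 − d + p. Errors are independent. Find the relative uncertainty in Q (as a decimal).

Let w = y·z^-1 = 0.109. δw/w = √((1·δy/y)² + (-1·δz/z)²) = √(0.00111 + 0.00240) = 0.0592, so δw = 0.00648.
Q = w − d + p: δQ = √(δw² + δd² + δp²) = √(4.2e-05 + 2.5e-05 + 9.61e-06) = 0.00875
Q = 0.0936, so δQ/Q = 0.00875/0.0936 = 0.0935.

0.0935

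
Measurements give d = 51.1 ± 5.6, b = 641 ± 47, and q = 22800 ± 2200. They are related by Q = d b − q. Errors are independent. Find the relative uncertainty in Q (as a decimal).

Let p = d·b = 32800. δp/p = √((1·δd/d)² + (1·δb/b)²) = √(0.0120 + 0.00538) = 0.132, so δp = 4320.
Q = p − q: δQ = √(δp² + δq²) = √(1.87e+07 + 4.84e+06) = 4850
Q = 9960, so δQ/Q = 4850/9960 = 0.487.

0.487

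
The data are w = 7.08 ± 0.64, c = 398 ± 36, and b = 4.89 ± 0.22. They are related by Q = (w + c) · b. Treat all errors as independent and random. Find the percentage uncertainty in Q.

Let u = w + c = 405. δu = √(δw² + δc²) = √(0.410 + 1300) = 36.0, so δu/u = 0.0889.
Q is then a monomial in u, b:
δQ/Q = √((δu/u)² + (1·δb/b)²) = √(0.00790 + 0.00202) = 0.0996

9.96%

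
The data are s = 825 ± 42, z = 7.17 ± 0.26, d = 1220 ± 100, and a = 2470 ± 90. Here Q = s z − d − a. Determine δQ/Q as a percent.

17.7%

Let p = s·z = 5920. δp/p = √((1·δs/s)² + (1·δz/z)²) = √(0.00259 + 0.00131) = 0.0625, so δp = 370.
Q = p − d − a: δQ = √(δp² + δd² + δa²) = √(1.37e+05 + 10000 + 8100) = 393
Q = 2230, so δQ/Q = 393/2230 = 0.177.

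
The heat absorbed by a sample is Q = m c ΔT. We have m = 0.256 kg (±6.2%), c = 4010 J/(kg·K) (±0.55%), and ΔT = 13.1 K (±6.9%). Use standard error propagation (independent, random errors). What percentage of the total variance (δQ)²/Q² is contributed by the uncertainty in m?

(δQ/Q)² = (1·δm/m)² + (1·δc/c)² + (1·δΔT/ΔT)²
  m term: (1×0.0620)² = 0.00384
  c term: (1×0.00550)² = 3.03e-05
  ΔT term: (1×0.0690)² = 0.00476
Total = 0.00864. Share from m = 0.00384/0.00864 = 0.445.

44.5%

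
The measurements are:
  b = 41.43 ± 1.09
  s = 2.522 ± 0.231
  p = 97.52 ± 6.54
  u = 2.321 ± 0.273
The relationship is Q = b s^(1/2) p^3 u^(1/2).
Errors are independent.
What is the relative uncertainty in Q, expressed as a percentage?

Products/powers → add relative errors in quadrature, weighted by exponent:
  (1·δb/b)² = (1×0.0263)² = 0.000692;  (½·δs/s)² = (0.5×0.0916)² = 0.00210;  (3·δp/p)² = (3×0.0671)² = 0.0405;  (½·δu/u)² = (0.5×0.118)² = 0.00346
δQ/Q = √(0.0467) = 0.216

21.6%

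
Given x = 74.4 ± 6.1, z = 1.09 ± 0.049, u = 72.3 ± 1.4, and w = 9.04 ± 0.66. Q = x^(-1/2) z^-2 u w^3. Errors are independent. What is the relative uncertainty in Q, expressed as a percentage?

24.1%

Each factor contributes (exponent × relative error)² to (δQ/Q)²:
  (−½·δx/x)² = (-0.5×0.0820)² = 0.00168;  (-2·δz/z)² = (-2×0.0450)² = 0.00808;  (1·δu/u)² = (1×0.0194)² = 0.000375;  (3·δw/w)² = (3×0.0730)² = 0.0480
δQ/Q = √(0.0581) = 0.241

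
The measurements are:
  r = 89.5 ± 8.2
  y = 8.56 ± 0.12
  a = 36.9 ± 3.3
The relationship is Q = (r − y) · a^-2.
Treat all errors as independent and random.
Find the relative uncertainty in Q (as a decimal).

Let u = r − y = 80.9. δu = √(δr² + δy²) = √(67.2 + 0.0144) = 8.20, so δu/u = 0.101.
Q is then a monomial in u, a:
δQ/Q = √((δu/u)² + (-2·δa/a)²) = √(0.0103 + 0.0320) = 0.206

0.206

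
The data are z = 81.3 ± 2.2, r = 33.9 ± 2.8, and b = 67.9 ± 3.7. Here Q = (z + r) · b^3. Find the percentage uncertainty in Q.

Let u = z + r = 115. δu = √(δz² + δr²) = √(4.84 + 7.84) = 3.56, so δu/u = 0.0309.
Q is then a monomial in u, b:
δQ/Q = √((δu/u)² + (3·δb/b)²) = √(0.000955 + 0.0267) = 0.166

16.6%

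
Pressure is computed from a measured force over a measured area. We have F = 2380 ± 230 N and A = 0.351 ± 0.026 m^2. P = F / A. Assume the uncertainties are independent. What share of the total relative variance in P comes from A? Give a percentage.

(δP/P)² = (1·δF/F)² + (-1·δA/A)²
  F term: (1×0.0966)² = 0.00934
  A term: (-1×0.0741)² = 0.00549
Total = 0.0148. Share from A = 0.00549/0.0148 = 0.370.

37.0%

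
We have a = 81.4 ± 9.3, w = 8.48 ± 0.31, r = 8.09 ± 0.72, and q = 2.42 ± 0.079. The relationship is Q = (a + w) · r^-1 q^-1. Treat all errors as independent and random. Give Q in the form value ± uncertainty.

Let u = a + w = 89.9. δu = √(δa² + δw²) = √(86.5 + 0.0961) = 9.31, so δu/u = 0.104.
Q is then a monomial in u, r, q:
δQ/Q = √((δu/u)² + (-1·δr/r)² + (-1·δq/q)²) = √(0.0107 + 0.00792 + 0.00107) = 0.140
Q = 4.59, so δQ = 0.140 × 4.59 = 0.644.

4.59 ± 0.644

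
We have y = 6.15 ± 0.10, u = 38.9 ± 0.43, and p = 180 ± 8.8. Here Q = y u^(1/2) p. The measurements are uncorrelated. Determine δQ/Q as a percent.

For a monomial Q ∝ y, u^(1/2), p, fractional errors add in quadrature:
  (1·δy/y)² = (1×0.0163)² = 0.000264;  (½·δu/u)² = (0.5×0.0111)² = 3.05e-05;  (1·δp/p)² = (1×0.0489)² = 0.00239
δQ/Q = √(0.00269) = 0.0518

5.18%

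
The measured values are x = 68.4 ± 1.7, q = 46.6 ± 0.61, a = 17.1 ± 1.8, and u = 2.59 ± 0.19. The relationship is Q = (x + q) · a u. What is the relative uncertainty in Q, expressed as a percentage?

12.9%

Let w = x + q = 115. δw = √(δx² + δq²) = √(2.89 + 0.372) = 1.81, so δw/w = 0.0157.
Q is then a monomial in w, a, u:
δQ/Q = √((δw/w)² + (1·δa/a)² + (1·δu/u)²) = √(0.000247 + 0.0111 + 0.00538) = 0.129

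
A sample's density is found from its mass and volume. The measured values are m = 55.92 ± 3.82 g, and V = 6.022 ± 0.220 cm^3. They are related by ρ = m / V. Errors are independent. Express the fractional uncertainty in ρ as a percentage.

7.75%

For a monomial ρ ∝ m, V^-1, fractional errors add in quadrature:
  (1·δm/m)² = (1×0.0683)² = 0.00467;  (-1·δV/V)² = (-1×0.0365)² = 0.00133
δρ/ρ = √(0.00600) = 0.0775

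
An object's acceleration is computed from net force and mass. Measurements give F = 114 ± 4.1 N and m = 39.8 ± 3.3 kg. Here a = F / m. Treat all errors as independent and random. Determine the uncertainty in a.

0.259 m/s^2

Products/powers → add relative errors in quadrature, weighted by exponent:
  (1·δF/F)² = (1×0.0360)² = 0.00129;  (-1·δm/m)² = (-1×0.0829)² = 0.00687
δa/a = √(0.00817) = 0.0904
a = 2.86 m/s^2, so δa = 0.0904 × 2.86 = 0.259 m/s^2.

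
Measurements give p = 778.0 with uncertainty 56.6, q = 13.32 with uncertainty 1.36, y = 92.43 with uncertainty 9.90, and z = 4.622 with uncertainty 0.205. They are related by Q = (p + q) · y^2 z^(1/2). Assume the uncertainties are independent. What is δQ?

Let u = p + q = 791.3. δu = √(δp² + δq²) = √(3200 + 1.85) = 56.6, so δu/u = 0.0715.
Q is then a monomial in u, y, z:
δQ/Q = √((δu/u)² + (2·δy/y)² + (½·δz/z)²) = √(0.00512 + 0.0459 + 0.000492) = 0.227
Q = 1.453e+07, so δQ = 0.227 × 1.453e+07 = 3.3e+06.

3.3e+06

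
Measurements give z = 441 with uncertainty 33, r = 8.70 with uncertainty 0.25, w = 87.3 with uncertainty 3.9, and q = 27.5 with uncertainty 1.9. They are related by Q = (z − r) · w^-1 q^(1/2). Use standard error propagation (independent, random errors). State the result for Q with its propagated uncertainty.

Let u = z − r = 432. δu = √(δz² + δr²) = √(1090 + 0.0625) = 33.0, so δu/u = 0.0763.
Q is then a monomial in u, w, q:
δQ/Q = √((δu/u)² + (-1·δw/w)² + (½·δq/q)²) = √(0.00583 + 0.00200 + 0.00119) = 0.0950
Q = 26.0, so δQ = 0.0950 × 26.0 = 2.47.

26.0 ± 2.47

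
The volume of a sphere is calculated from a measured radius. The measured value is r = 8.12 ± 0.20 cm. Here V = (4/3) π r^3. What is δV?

166 cm^3

V ∝ r^3, so δV/V = |3| · δr/r = 3 × 0.0246 = 0.0739.
V = 2240 cm^3, so δV = 0.0739 × 2240 = 166 cm^3.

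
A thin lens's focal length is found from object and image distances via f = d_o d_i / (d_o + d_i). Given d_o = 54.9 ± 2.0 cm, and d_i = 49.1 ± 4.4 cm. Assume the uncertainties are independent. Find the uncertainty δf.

1.30 cm

∂f/∂d_o = (d_i/(d_o+d_i))² = 0.223;  ∂f/∂d_i = (d_o/(d_o+d_i))² = 0.279
δf = √((∂f/∂d_o · δd_o)² + (∂f/∂d_i · δd_i)²) = √(0.199 + 1.50) = 1.30 cm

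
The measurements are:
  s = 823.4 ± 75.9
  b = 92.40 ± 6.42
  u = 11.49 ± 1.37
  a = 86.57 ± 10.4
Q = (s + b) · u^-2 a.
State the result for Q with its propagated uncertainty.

Let w = s + b = 915.8. δw = √(δs² + δb²) = √(5760 + 41.2) = 76.2, so δw/w = 0.0832.
Q is then a monomial in w, u, a:
δQ/Q = √((δw/w)² + (-2·δu/u)² + (1·δa/a)²) = √(0.00692 + 0.0569 + 0.0144) = 0.280
Q = 600.5, so δQ = 0.280 × 600.5 = 168.

600.5 ± 168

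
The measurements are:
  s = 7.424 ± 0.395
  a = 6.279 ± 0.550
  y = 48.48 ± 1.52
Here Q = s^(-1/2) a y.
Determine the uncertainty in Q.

For a monomial Q ∝ s^(-1/2), a, y, fractional errors add in quadrature:
  (−½·δs/s)² = (-0.5×0.0532)² = 0.000708;  (1·δa/a)² = (1×0.0876)² = 0.00767;  (1·δy/y)² = (1×0.0314)² = 0.000983
δQ/Q = √(0.00936) = 0.0968
Q = 111.7, so δQ = 0.0968 × 111.7 = 10.8.

10.8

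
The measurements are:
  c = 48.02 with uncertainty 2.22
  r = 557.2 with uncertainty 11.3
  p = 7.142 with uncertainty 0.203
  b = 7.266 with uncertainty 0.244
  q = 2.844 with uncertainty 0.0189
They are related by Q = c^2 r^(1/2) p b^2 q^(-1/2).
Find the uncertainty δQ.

1.44e+06

For a monomial Q ∝ c^2, r^(1/2), p, b^2, q^(-1/2), fractional errors add in quadrature:
  (2·δc/c)² = (2×0.0462)² = 0.00855;  (½·δr/r)² = (0.5×0.0203)² = 0.000103;  (1·δp/p)² = (1×0.0284)² = 0.000808;  (2·δb/b)² = (2×0.0336)² = 0.00451;  (−½·δq/q)² = (-0.5×0.00665)² = 1.1e-05
δQ/Q = √(0.0140) = 0.118
Q = 1.217e+07, so δQ = 0.118 × 1.217e+07 = 1.44e+06.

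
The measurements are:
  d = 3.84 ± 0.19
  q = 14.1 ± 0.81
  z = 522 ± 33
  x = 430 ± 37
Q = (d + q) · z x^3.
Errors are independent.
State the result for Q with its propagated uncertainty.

Let u = d + q = 17.9. δu = √(δd² + δq²) = √(0.0361 + 0.656) = 0.832, so δu/u = 0.0464.
Q is then a monomial in u, z, x:
δQ/Q = √((δu/u)² + (1·δz/z)² + (3·δx/x)²) = √(0.00215 + 0.00400 + 0.0666) = 0.270
Q = 7.45e+11, so δQ = 0.270 × 7.45e+11 = 2.01e+11.

(7.45 ± 2.01) × 10^11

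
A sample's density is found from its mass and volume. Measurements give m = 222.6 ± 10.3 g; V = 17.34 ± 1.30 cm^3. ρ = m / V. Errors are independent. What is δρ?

1.13 g/cm^3

Since ρ is a product/quotient, work with relative uncertainties:
  (1·δm/m)² = (1×0.0463)² = 0.00214;  (-1·δV/V)² = (-1×0.0750)² = 0.00562
δρ/ρ = √(0.00776) = 0.0881
ρ = 12.84 g/cm^3, so δρ = 0.0881 × 12.84 = 1.13 g/cm^3.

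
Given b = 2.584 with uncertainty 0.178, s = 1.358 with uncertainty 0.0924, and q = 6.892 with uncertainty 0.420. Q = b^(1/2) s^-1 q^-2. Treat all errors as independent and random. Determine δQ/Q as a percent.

14.4%

Since Q is a product/quotient, work with relative uncertainties:
  (½·δb/b)² = (0.5×0.0689)² = 0.00119;  (-1·δs/s)² = (-1×0.0680)² = 0.00463;  (-2·δq/q)² = (-2×0.0609)² = 0.0149
δQ/Q = √(0.0207) = 0.144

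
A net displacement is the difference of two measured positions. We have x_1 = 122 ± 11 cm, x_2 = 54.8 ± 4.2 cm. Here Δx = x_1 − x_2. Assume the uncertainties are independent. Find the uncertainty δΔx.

For a sum/difference, combine absolute errors in quadrature:
  (δx_1)² = 121;  (δx_2)² = 17.6
δΔx = √(139) = 11.8 cm

11.8 cm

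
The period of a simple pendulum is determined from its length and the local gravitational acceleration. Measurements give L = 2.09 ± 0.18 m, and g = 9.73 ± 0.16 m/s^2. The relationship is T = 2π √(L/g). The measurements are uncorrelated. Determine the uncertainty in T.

Each factor contributes (exponent × relative error)² to (δT/T)²:
  (½·δL/L)² = (0.5×0.0861)² = 0.00185;  (−½·δg/g)² = (-0.5×0.0164)² = 6.76e-05
δT/T = √(0.00192) = 0.0438
T = 2.91 s, so δT = 0.0438 × 2.91 = 0.128 s.

0.128 s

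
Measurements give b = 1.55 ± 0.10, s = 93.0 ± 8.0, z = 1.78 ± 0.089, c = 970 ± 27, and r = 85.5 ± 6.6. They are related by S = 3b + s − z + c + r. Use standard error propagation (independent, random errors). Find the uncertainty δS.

Sums and differences: (δS)² = Σ (cᵢ δxᵢ)².
  (3·δb)² = 0.0900;  (δs)² = 64.0;  (δz)² = 0.00792;  (δc)² = 729;  (δr)² = 43.6
δS = √(837) = 28.9

28.9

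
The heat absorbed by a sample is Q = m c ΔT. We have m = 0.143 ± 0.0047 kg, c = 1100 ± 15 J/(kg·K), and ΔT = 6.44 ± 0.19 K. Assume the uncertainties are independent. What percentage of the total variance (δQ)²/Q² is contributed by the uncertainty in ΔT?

(δQ/Q)² = (1·δm/m)² + (1·δc/c)² + (1·δΔT/ΔT)²
  m term: (1×0.0329)² = 0.00108
  c term: (1×0.0136)² = 0.000186
  ΔT term: (1×0.0295)² = 0.000870
Total = 0.00214. Share from ΔT = 0.000870/0.00214 = 0.407.

40.7%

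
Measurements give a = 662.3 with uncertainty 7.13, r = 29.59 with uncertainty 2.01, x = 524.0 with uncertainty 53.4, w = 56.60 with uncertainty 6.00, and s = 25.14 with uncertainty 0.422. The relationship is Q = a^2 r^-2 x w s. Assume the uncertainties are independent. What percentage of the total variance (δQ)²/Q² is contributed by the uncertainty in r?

(δQ/Q)² = (2·δa/a)² + (-2·δr/r)² + (1·δx/x)² + (1·δw/w)² + (1·δs/s)²
  a term: (2×0.0108)² = 0.000464
  r term: (-2×0.0679)² = 0.0185
  x term: (1×0.102)² = 0.0104
  w term: (1×0.106)² = 0.0112
  s term: (1×0.0168)² = 0.000282
Total = 0.0408. Share from r = 0.0185/0.0408 = 0.452.

45.2%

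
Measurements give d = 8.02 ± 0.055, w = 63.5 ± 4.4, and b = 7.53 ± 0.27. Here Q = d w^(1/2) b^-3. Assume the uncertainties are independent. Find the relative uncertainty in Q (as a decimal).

Each factor contributes (exponent × relative error)² to (δQ/Q)²:
  (1·δd/d)² = (1×0.00686)² = 4.7e-05;  (½·δw/w)² = (0.5×0.0693)² = 0.00120;  (-3·δb/b)² = (-3×0.0359)² = 0.0116
δQ/Q = √(0.0128) = 0.113

0.113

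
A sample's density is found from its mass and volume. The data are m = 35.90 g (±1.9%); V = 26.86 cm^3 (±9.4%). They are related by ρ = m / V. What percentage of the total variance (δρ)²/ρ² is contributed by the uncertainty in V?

(δρ/ρ)² = (1·δm/m)² + (-1·δV/V)²
  m term: (1×0.0190)² = 0.000361
  V term: (-1×0.0940)² = 0.00884
Total = 0.00920. Share from V = 0.00884/0.00920 = 0.961.

96.1%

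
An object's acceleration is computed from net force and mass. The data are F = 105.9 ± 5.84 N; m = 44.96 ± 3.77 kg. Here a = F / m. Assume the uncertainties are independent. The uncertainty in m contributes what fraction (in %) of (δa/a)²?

(δa/a)² = (1·δF/F)² + (-1·δm/m)²
  F term: (1×0.0551)² = 0.00304
  m term: (-1×0.0839)² = 0.00703
Total = 0.0101. Share from m = 0.00703/0.0101 = 0.698.

69.8%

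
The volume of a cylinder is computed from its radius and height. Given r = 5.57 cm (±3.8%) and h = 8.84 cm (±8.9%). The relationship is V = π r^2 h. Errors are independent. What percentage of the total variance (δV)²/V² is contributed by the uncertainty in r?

42.2%

(δV/V)² = (2·δr/r)² + (1·δh/h)²
  r term: (2×0.0380)² = 0.00578
  h term: (1×0.0890)² = 0.00792
Total = 0.0137. Share from r = 0.00578/0.0137 = 0.422.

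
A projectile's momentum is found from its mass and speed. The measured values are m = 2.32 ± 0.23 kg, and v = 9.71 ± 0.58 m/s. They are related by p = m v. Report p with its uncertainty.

22.5 ± 2.61 kg·m/s

For a monomial p ∝ m, v, fractional errors add in quadrature:
  (1·δm/m)² = (1×0.0991)² = 0.00983;  (1·δv/v)² = (1×0.0597)² = 0.00357
δp/p = √(0.0134) = 0.116
p = 22.5 kg·m/s, so δp = 0.116 × 22.5 = 2.61 kg·m/s.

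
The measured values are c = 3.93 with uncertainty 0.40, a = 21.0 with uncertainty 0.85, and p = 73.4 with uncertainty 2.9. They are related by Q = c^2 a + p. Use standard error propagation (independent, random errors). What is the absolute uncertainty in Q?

Let w = c^2·a = 324. δw/w = √((2·δc/c)² + (1·δa/a)²) = √(0.0414 + 0.00164) = 0.208, so δw = 67.3.
Q = w + p: δQ = √(δw² + δp²) = √(4530 + 8.41) = 67.4

67.4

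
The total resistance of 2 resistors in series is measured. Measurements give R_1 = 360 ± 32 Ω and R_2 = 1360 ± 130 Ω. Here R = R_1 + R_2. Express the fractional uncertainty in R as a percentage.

7.78%

Absolute uncertainties add in quadrature for a linear combination:
  (δR_1)² = 1020;  (δR_2)² = 16900
δR = √(17900) = 134 Ω
R = 1720 Ω, so δR/R = 134/1720 = 0.0778.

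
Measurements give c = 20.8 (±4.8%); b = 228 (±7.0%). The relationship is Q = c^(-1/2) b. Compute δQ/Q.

0.0740

Products/powers → add relative errors in quadrature, weighted by exponent:
  (−½·δc/c)² = (-0.5×0.0480)² = 0.000576;  (1·δb/b)² = (1×0.0700)² = 0.00490
δQ/Q = √(0.00548) = 0.0740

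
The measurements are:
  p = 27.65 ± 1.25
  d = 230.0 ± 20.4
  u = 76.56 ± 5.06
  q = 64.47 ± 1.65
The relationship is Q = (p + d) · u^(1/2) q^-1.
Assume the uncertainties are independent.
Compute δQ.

Let w = p + d = 257.6. δw = √(δp² + δd²) = √(1.56 + 416) = 20.4, so δw/w = 0.0793.
Q is then a monomial in w, u, q:
δQ/Q = √((δw/w)² + (½·δu/u)² + (-1·δq/q)²) = √(0.00629 + 0.00109 + 0.000655) = 0.0897
Q = 34.97, so δQ = 0.0897 × 34.97 = 3.14.

3.14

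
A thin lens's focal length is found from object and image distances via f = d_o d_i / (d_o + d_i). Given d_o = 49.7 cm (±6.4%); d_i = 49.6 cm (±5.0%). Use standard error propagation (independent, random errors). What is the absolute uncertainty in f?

∂f/∂d_o = (d_i/(d_o+d_i))² = 0.249;  ∂f/∂d_i = (d_o/(d_o+d_i))² = 0.251
δf = √((∂f/∂d_o · δd_o)² + (∂f/∂d_i · δd_i)²) = √(0.630 + 0.386) = 1.01 cm

1.01 cm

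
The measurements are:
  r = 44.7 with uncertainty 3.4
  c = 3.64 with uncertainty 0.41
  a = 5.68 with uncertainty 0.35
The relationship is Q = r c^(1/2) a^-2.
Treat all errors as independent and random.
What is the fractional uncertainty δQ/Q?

Each factor contributes (exponent × relative error)² to (δQ/Q)²:
  (1·δr/r)² = (1×0.0761)² = 0.00579;  (½·δc/c)² = (0.5×0.113)² = 0.00317;  (-2·δa/a)² = (-2×0.0616)² = 0.0152
δQ/Q = √(0.0241) = 0.155

0.155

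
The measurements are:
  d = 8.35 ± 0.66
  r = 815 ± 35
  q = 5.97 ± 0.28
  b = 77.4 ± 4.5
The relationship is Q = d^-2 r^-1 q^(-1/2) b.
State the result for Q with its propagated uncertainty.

(5.57 ± 0.978) × 10^-4

Products/powers → add relative errors in quadrature, weighted by exponent:
  (-2·δd/d)² = (-2×0.0790)² = 0.0250;  (-1·δr/r)² = (-1×0.0429)² = 0.00184;  (−½·δq/q)² = (-0.5×0.0469)² = 0.000550;  (1·δb/b)² = (1×0.0581)² = 0.00338
δQ/Q = √(0.0308) = 0.175
Q = 0.000557, so δQ = 0.175 × 0.000557 = 9.78e-05.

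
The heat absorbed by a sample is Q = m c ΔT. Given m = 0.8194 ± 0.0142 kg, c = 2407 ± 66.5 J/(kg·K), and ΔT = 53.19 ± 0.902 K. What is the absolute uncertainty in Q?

3860 J

Since Q is a product/quotient, work with relative uncertainties:
  (1·δm/m)² = (1×0.0173)² = 0.000300;  (1·δc/c)² = (1×0.0276)² = 0.000763;  (1·δΔT/ΔT)² = (1×0.0170)² = 0.000288
δQ/Q = √(0.00135) = 0.0368
Q = 104900 J, so δQ = 0.0368 × 104900 = 3860 J.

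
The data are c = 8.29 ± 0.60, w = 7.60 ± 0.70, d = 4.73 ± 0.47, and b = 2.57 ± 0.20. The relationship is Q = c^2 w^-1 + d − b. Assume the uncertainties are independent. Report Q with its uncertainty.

Let p = c^2·w^-1 = 9.04. δp/p = √((2·δc/c)² + (-1·δw/w)²) = √(0.0210 + 0.00848) = 0.172, so δp = 1.55.
Q = p + d − b: δQ = √(δp² + δd² + δb²) = √(2.41 + 0.221 + 0.0400) = 1.63
Q = 11.2.

11.2 ± 1.63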